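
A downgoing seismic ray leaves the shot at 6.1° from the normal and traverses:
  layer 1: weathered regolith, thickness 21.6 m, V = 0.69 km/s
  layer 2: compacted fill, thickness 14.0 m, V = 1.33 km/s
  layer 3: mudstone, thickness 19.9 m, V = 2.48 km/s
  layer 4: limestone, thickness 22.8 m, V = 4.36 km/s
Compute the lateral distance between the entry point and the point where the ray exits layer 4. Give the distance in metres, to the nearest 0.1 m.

34.1 m

Apply Snell's law at each interface; in layer i the horizontal offset is hᵢ·tan θᵢ.
Layer 1: θ = 6.10°; offset = 21.6·tan 6.10° = 2.308 m.
Layer 2: sin θ = 1.33·sin 6.1°/0.69 = 0.2048, θ = 11.82°; offset = 14.0·tan 11.82° = 2.930 m.
Layer 3: sin θ = 2.48·sin 6.1°/0.69 = 0.3819, θ = 22.45°; offset = 19.9·tan 22.45° = 8.224 m.
Layer 4: sin θ = 4.36·sin 6.1°/0.69 = 0.6715, θ = 42.18°; offset = 22.8·tan 42.18° = 20.659 m.
Summing the layer offsets gives 34.122 m.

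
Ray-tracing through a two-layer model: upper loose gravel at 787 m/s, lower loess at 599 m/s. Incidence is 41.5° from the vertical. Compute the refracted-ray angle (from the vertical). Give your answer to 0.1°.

30.3°

Snell's law: sin θ₂ = (V₂/V₁)·sin θ₁ = (599/787)·sin 41.5° = 0.5043.
θ₂ = arcsin 0.5043 = 30.29° from the normal.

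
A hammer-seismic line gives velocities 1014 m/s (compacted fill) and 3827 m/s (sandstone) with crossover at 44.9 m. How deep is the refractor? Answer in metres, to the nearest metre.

x_cross = 2h·√((V₂+V₁)/(V₂−V₁)) → h = x_cross / (2·√((V₂+V₁)/(V₂−V₁))).
√((V₂+V₁)/(V₂−V₁)) = √((3827+1014)/(3827−1014)) = 1.3118.
h = 44.9 / (2·1.3118) = 17.11 m.

17 m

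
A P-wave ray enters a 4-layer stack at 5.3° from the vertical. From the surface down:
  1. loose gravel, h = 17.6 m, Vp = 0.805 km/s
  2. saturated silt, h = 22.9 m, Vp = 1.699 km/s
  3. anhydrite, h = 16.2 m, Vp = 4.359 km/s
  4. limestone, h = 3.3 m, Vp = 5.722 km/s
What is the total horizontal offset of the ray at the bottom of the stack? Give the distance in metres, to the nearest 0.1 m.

Ray parameter p = sin 5.3° / 0.805 km/s = 1.1475e-01 s/km.
Layer 1: θ = 5.30°; offset = 17.6·tan 5.30° = 1.633 m.
Layer 2: sin θ = p·1.699 = 0.1950 → θ = 11.24°; offset = 22.9·tan 11.24° = 4.552 m.
Layer 3: sin θ = p·4.359 = 0.5002 → θ = 30.01°; offset = 16.2·tan 30.01° = 9.358 m.
Layer 4: sin θ = p·5.722 = 0.6566 → θ = 41.04°; offset = 3.3·tan 41.04° = 2.873 m.
Σ offsets = 18.415 m.

18.4 m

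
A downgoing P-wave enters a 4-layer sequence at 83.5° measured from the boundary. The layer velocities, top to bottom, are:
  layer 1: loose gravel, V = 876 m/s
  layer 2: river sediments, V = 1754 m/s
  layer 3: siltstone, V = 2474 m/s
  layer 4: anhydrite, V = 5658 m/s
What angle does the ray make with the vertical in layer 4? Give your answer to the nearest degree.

From the normal: θ₁ = 90° − 83.5° = 6.5°.
Snell's law across each interface conserves sin θ / V, so sin θ_4 = V_4·sin θ₁/V₁.
sin θ_4 = 5658 × sin 6.5° / 876 = 0.7312.
θ_4 = 46.98° from the vertical.

47°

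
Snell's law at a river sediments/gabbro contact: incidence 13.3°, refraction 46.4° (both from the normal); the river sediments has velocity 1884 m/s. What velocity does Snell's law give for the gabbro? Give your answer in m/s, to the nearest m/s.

Snell's law: sin 13.3°/V₁ = sin 46.4°/V₂.
V₂ = V₁·sin 46.4°/sin 13.3° = 1884 × 3.1479 = 5930.63 m/s.

5931 m/s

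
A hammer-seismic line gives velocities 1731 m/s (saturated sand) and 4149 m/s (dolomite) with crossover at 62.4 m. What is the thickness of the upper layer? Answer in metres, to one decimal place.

20.0 m

x_cross = 2h·√((V₂+V₁)/(V₂−V₁)) → h = x_cross / (2·√((V₂+V₁)/(V₂−V₁))).
√((V₂+V₁)/(V₂−V₁)) = √((4149+1731)/(4149−1731)) = 1.5594.
h = 62.4 / (2·1.5594) = 20.01 m.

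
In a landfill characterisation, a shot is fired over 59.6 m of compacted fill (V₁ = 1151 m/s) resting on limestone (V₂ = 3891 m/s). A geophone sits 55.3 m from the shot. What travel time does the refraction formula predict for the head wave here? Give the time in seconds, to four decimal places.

0.1131 s

θ_c = arcsin(V₁/V₂) = arcsin(1151/3891) = 17.21°, cos θ_c = 0.9552.
Intercept time tᵢ = 2h cos θ_c / V₁ = 2·59.6·0.9552/1151 = 0.09893 s.
t = x/V₂ + tᵢ = 55.3/3891 + 0.09893 = 0.11314 s.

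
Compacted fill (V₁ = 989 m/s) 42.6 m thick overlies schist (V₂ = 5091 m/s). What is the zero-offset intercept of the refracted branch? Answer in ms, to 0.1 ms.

θ_c = arcsin(V₁/V₂) = arcsin(989/5091) = 11.20°; cos θ_c = 0.9809.
tᵢ = 2h·cos θ_c / V₁ = 2·42.6·0.9809 / 989 = 0.08451 s.

84.5 ms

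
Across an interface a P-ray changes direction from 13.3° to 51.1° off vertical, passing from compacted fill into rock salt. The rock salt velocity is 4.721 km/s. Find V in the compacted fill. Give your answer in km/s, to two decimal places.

Snell's law: sin 13.3°/V₁ = sin 51.1°/V₂.
V₁ = V₂·sin 13.3°/sin 51.1° = 4.721 × 0.2956 = 1.40 km/s.

1.40 km/s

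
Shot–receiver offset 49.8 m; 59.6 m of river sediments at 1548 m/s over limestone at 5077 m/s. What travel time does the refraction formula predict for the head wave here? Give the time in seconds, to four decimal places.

t = x/V₂ + 2h·√(V₂²−V₁²)/(V₁V₂).
√(V₂²−V₁²) = √(5077²−1548²) = 4835.2 m/s; delay term = 2·59.6·4835.2/(1548·5077) = 0.07334 s.
t = 49.8/5077 + 0.07334 = 0.08314 s.

0.0831 s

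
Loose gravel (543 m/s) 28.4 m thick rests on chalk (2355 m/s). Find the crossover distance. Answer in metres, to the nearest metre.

72 m

x_cross = 2h·√((V₂+V₁)/(V₂−V₁)).
(V₂+V₁)/(V₂−V₁) = (2355+543)/(2355−543) = 1.5993; √ = 1.2646.
x_cross = 2·28.4·1.2646 = 71.83 m.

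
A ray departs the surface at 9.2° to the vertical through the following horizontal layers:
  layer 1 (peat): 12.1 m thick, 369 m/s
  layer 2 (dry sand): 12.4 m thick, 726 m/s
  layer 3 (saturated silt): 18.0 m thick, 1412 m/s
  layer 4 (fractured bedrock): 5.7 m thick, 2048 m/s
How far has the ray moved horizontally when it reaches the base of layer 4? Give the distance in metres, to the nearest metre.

Ray parameter p = sin 9.2° / 369 m/s = 4.3328e-04 s/m.
Layer 1: θ = 9.20°; offset = 12.1·tan 9.20° = 1.960 m.
Layer 2: sin θ = p·726 = 0.3146 → θ = 18.33°; offset = 12.4·tan 18.33° = 4.109 m.
Layer 3: sin θ = p·1412 = 0.6118 → θ = 37.72°; offset = 18.0·tan 37.72° = 13.922 m.
Layer 4: sin θ = p·2048 = 0.8874 → θ = 62.54°; offset = 5.7·tan 62.54° = 10.970 m.
Total horizontal offset = 30.961 m.

31 m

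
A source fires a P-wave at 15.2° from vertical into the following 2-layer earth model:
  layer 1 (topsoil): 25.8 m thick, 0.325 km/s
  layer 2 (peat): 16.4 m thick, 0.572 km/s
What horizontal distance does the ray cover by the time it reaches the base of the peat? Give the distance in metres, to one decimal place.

15.5 m

p = sin θ₁/V₁ = sin 15.2°/0.325 = 8.0674e-01 s/km is conserved through the stack.
Layer 1: θ = 15.20°; offset = 25.8·tan 15.20° = 7.010 m.
Layer 2: sin θ = p·0.572 = 0.4615 → θ = 27.48°; offset = 16.4·tan 27.48° = 8.530 m.
Total horizontal offset = 15.540 m.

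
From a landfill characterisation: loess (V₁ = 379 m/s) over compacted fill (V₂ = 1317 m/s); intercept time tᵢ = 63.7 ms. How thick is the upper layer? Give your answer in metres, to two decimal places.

12.60 m

θ_c = arcsin(379/1317) = 16.72°; cos θ_c = 0.9577.
tᵢ = 2h cos θ_c/V₁ ⇒ h = tᵢ·V₁/(2 cos θ_c) = 0.0637·379/(2·0.9577) = 12.60 m.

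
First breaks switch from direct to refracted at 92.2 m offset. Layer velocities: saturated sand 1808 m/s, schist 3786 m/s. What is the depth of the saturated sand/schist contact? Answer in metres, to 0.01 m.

27.41 m

h = (x_cross/2)·√((V₂−V₁)/(V₂+V₁)).
(V₂−V₁)/(V₂+V₁) = (3786−1808)/(3786+1808) = 0.3536; √ = 0.5946.
h = (92.2/2)·0.5946 = 27.41 m.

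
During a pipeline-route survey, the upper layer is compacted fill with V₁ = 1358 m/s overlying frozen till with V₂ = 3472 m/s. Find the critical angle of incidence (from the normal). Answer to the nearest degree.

Critical incidence: sin θ_c = V₁/V₂ = 1358/3472 = 0.3911.
θ_c = arcsin 0.3911 = 23.02°.

23°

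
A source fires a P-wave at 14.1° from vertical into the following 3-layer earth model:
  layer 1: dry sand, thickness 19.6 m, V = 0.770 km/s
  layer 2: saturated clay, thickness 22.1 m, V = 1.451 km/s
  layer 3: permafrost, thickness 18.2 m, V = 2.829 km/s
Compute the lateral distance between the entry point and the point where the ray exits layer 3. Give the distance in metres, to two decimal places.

Apply Snell's law at each interface; in layer i the horizontal offset is hᵢ·tan θᵢ.
Layer 1: θ = 14.10°; offset = 19.6·tan 14.10° = 4.9232 m.
Layer 2: sin θ = 1.451·sin 14.1°/0.770 = 0.4591, θ = 27.33°; offset = 22.1·tan 27.33° = 11.4200 m.
Layer 3: sin θ = 2.829·sin 14.1°/0.770 = 0.8950, θ = 63.51°; offset = 18.2·tan 63.51° = 36.5268 m.
Total horizontal offset = 52.8700 m.

52.87 m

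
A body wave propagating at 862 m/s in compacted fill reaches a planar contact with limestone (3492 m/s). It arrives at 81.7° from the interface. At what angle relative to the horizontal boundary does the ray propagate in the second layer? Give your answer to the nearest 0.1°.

Angle from the normal: 90° − 81.7° = 8.3°.
Snell's law: sin θ₂ = (V₂/V₁)·sin θ₁ = (3492/862)·sin 8.3° = 0.5848.
θ₂ = sin⁻¹(0.5848) = 35.79° (from vertical).
From the interface: 90° − 35.79° = 54.21°.

54.2°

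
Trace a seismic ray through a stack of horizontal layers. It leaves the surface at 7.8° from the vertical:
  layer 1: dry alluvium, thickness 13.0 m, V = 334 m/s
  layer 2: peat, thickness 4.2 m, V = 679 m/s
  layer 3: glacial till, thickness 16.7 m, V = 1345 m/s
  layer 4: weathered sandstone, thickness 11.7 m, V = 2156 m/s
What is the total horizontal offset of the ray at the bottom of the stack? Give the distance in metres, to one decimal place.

Ray parameter p = sin 7.8° / 334 m/s = 4.0633e-04 s/m.
Layer 1: θ = 7.80°; offset = 13.0·tan 7.80° = 1.781 m.
Layer 2: sin θ = p·679 = 0.2759 → θ = 16.02°; offset = 4.2·tan 16.02° = 1.206 m.
Layer 3: sin θ = p·1345 = 0.5465 → θ = 33.13°; offset = 16.7·tan 33.13° = 10.898 m.
Layer 4: sin θ = p·2156 = 0.8761 → θ = 61.17°; offset = 11.7·tan 61.17° = 21.256 m.
Total horizontal offset = 35.141 m.

35.1 m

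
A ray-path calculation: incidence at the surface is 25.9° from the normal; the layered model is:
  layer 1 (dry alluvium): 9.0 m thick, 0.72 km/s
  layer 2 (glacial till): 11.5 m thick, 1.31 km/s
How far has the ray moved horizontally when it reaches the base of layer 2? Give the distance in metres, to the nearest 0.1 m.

Apply Snell's law at each interface; in layer i the horizontal offset is hᵢ·tan θᵢ.
Layer 1: θ = 25.90°; offset = 9.0·tan 25.90° = 4.370 m.
Layer 2: sin θ = 1.31·sin 25.9°/0.72 = 0.7947, θ = 52.63°; offset = 11.5·tan 52.63° = 15.058 m.
Total horizontal offset = 19.428 m.

19.4 m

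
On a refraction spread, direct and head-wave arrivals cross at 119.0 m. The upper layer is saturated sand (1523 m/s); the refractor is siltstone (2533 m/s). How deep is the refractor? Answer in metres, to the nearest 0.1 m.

h = (x_cross/2)·√((V₂−V₁)/(V₂+V₁)).
(V₂−V₁)/(V₂+V₁) = (2533−1523)/(2533+1523) = 0.2490; √ = 0.4990.
h = (119.0/2)·0.4990 = 29.69 m.

29.7 m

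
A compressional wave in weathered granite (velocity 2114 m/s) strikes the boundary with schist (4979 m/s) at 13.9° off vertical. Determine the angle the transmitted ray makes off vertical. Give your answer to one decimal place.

34.5°

Snell's law: sin θ₂ = (V₂/V₁)·sin θ₁ = (4979/2114)·sin 13.9° = 0.5658.
θ₂ = sin⁻¹(0.5658) = 34.46° (from vertical).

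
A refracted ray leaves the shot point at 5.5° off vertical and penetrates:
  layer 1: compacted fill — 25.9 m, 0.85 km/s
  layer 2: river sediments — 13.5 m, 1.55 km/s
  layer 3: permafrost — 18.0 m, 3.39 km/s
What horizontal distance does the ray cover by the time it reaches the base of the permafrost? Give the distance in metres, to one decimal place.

12.3 m

Apply Snell's law at each interface; in layer i the horizontal offset is hᵢ·tan θᵢ.
Layer 1: θ = 5.50°; offset = 25.9·tan 5.50° = 2.494 m.
Layer 2: sin θ = 1.55·sin 5.5°/0.85 = 0.1748, θ = 10.07°; offset = 13.5·tan 10.07° = 2.396 m.
Layer 3: sin θ = 3.39·sin 5.5°/0.85 = 0.3823, θ = 22.47°; offset = 18.0·tan 22.47° = 7.446 m.
Total horizontal offset = 12.336 m.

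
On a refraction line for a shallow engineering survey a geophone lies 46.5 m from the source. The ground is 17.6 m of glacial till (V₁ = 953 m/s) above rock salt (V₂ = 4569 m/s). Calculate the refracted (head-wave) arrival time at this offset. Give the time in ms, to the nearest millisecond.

46 ms

θ_c = arcsin(V₁/V₂) = arcsin(953/4569) = 12.04°, cos θ_c = 0.9780.
Intercept time tᵢ = 2h cos θ_c / V₁ = 2·17.6·0.9780/953 = 0.03612 s.
t = x/V₂ + tᵢ = 46.5/4569 + 0.03612 = 0.04630 s.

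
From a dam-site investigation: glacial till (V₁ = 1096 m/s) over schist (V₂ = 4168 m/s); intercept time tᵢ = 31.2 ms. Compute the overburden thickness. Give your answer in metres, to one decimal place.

θ_c = arcsin(1096/4168) = 15.25°; cos θ_c = 0.9648.
tᵢ = 2h cos θ_c/V₁ ⇒ h = tᵢ·V₁/(2 cos θ_c) = 0.0312·1096/(2·0.9648) = 17.72 m.

17.7 m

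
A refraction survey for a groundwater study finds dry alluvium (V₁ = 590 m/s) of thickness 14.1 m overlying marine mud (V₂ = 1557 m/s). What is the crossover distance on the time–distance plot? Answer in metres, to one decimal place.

θ_c = arcsin(590/1557) = 22.27°, so cos θ_c = 0.9254 and tᵢ = 2h cos θ_c/V₁ = 0.0442 s.
At crossover x/V₁ = x/V₂ + tᵢ ⇒ x = tᵢ/(1/V₁ − 1/V₂) = 0.04423/(1.6949e-03 − 6.4226e-04) = 42.02 m.

42.0 m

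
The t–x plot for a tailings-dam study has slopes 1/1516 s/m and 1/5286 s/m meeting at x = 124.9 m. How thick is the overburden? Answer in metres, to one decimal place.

x_cross = 2h·√((V₂+V₁)/(V₂−V₁)) → h = x_cross / (2·√((V₂+V₁)/(V₂−V₁))).
√((V₂+V₁)/(V₂−V₁)) = √((5286+1516)/(5286−1516)) = 1.3432.
h = 124.9 / (2·1.3432) = 46.49 m.

46.5 m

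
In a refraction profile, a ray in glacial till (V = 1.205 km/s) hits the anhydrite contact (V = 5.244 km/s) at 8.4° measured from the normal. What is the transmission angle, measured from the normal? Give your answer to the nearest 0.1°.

sin θ₁/V₁ = sin θ₂/V₂ ⇒ sin θ₂ = 5.244·sin 8.4°/1.205 = 5.244·0.1461/1.205 = 0.6357.
θ₂ = arcsin 0.6357 = 39.47° from the normal.

39.5°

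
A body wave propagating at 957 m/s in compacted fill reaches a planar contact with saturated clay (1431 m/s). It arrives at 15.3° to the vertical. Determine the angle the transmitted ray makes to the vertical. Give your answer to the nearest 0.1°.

23.2°

sin θ₁/V₁ = sin θ₂/V₂ ⇒ sin θ₂ = 1431·sin 15.3°/957 = 1431·0.2639/957 = 0.3946.
θ₂ = arcsin 0.3946 = 23.24° from the normal.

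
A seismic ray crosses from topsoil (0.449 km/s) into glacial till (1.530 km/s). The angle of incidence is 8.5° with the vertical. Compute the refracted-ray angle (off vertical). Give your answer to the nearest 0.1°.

sin θ₁/V₁ = sin θ₂/V₂ ⇒ sin θ₂ = 1.530·sin 8.5°/0.449 = 1.530·0.1478/0.449 = 0.5037.
θ₂ = sin⁻¹(0.5037) = 30.24° (from vertical).

30.2°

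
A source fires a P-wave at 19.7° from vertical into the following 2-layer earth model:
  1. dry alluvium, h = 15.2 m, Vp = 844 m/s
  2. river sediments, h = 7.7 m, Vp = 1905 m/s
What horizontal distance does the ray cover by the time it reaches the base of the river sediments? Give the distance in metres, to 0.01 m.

Apply Snell's law at each interface; in layer i the horizontal offset is hᵢ·tan θᵢ.
Layer 1: θ = 19.70°; offset = 15.2·tan 19.70° = 5.4424 m.
Layer 2: sin θ = 1905·sin 19.7°/844 = 0.7609, θ = 49.54°; offset = 7.7·tan 49.54° = 9.0283 m.
Summing the layer offsets gives 14.4707 m.

14.47 m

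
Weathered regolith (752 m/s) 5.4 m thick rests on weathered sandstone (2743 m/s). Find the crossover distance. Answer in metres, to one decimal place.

14.3 m

x_cross = 2h·√((V₂+V₁)/(V₂−V₁)).
(V₂+V₁)/(V₂−V₁) = (2743+752)/(2743−752) = 1.7554; √ = 1.3249.
x_cross = 2·5.4·1.3249 = 14.31 m.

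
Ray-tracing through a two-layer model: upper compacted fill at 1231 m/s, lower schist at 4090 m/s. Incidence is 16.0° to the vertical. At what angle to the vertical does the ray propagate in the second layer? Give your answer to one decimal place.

Snell's law: sin θ₂ = (V₂/V₁)·sin θ₁ = (4090/1231)·sin 16.0° = 0.9158.
θ₂ = sin⁻¹(0.9158) = 66.32° (from vertical).

66.3°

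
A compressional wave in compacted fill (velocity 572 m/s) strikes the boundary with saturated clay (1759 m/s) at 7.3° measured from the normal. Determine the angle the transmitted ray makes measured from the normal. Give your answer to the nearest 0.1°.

23.0°

sin θ₁/V₁ = sin θ₂/V₂ ⇒ sin θ₂ = 1759·sin 7.3°/572 = 1759·0.1271/572 = 0.3907.
θ₂ = sin⁻¹(0.3907) = 23.00° (from vertical).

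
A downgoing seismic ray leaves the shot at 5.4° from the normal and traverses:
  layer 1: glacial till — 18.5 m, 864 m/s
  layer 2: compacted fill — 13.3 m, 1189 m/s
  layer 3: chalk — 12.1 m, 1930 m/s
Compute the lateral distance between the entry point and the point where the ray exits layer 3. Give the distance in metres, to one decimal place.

Apply Snell's law at each interface; in layer i the horizontal offset is hᵢ·tan θᵢ.
Layer 1: θ = 5.40°; offset = 18.5·tan 5.40° = 1.749 m.
Layer 2: sin θ = 1189·sin 5.4°/864 = 0.1295, θ = 7.44°; offset = 13.3·tan 7.44° = 1.737 m.
Layer 3: sin θ = 1930·sin 5.4°/864 = 0.2102, θ = 12.14°; offset = 12.1·tan 12.14° = 2.602 m.
Total horizontal offset = 6.088 m.

6.1 m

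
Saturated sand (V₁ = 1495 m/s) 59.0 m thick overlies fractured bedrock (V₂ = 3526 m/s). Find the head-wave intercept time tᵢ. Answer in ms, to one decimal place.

tᵢ = 2h·√(V₂²−V₁²)/(V₁V₂).
√(V₂²−V₁²) = √(3526²−1495²) = 3193.4 m/s.
tᵢ = 2·59.0·3193.4/(1495·3526) = 0.07148 s.

71.5 ms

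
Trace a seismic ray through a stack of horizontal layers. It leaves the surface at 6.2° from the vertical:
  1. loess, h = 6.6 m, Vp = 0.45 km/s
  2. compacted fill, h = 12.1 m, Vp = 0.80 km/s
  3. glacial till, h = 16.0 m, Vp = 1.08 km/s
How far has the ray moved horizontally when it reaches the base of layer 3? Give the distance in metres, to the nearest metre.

p = sin θ₁/V₁ = sin 6.2°/0.45 = 2.4000e-01 s/km is conserved through the stack.
Layer 1: θ = 6.20°; offset = 6.6·tan 6.20° = 0.717 m.
Layer 2: sin θ = p·0.80 = 0.1920 → θ = 11.07°; offset = 12.1·tan 11.07° = 2.367 m.
Layer 3: sin θ = p·1.08 = 0.2592 → θ = 15.02°; offset = 16.0·tan 15.02° = 4.294 m.
Total horizontal offset = 7.378 m.

7 m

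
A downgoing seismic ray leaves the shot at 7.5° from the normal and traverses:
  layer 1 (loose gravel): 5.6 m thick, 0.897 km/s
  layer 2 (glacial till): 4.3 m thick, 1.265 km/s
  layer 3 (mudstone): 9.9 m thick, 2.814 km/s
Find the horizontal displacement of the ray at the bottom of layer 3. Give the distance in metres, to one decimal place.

6.0 m

Apply Snell's law at each interface; in layer i the horizontal offset is hᵢ·tan θᵢ.
Layer 1: θ = 7.50°; offset = 5.6·tan 7.50° = 0.737 m.
Layer 2: sin θ = 1.265·sin 7.5°/0.897 = 0.1841, θ = 10.61°; offset = 4.3·tan 10.61° = 0.805 m.
Layer 3: sin θ = 2.814·sin 7.5°/0.897 = 0.4095, θ = 24.17°; offset = 9.9·tan 24.17° = 4.443 m.
Summing the layer offsets gives 5.986 m.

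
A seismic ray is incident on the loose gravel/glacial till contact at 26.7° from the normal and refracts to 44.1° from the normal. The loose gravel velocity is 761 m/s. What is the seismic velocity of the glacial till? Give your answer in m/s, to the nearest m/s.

1179 m/s

sin 26.7° = 0.4493; sin 44.1° = 0.6959.
V₂ = V₁·(sin θ₂/sin θ₁) = 761·(0.6959/0.4493) = 1178.65 m/s.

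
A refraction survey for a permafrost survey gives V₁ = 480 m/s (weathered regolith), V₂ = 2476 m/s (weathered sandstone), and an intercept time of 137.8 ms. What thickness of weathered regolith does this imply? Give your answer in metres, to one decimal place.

θ_c = arcsin(480/2476) = 11.18°; cos θ_c = 0.9810.
tᵢ = 2h cos θ_c/V₁ ⇒ h = tᵢ·V₁/(2 cos θ_c) = 0.1378·480/(2·0.9810) = 33.71 m.

33.7 m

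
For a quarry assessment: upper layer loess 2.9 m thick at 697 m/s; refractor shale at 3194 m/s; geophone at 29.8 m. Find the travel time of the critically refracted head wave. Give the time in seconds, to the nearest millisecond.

θ_c = arcsin(V₁/V₂) = arcsin(697/3194) = 12.60°, cos θ_c = 0.9759.
Intercept time tᵢ = 2h cos θ_c / V₁ = 2·2.9·0.9759/697 = 0.00812 s.
t = x/V₂ + tᵢ = 29.8/3194 + 0.00812 = 0.01745 s.

0.017 s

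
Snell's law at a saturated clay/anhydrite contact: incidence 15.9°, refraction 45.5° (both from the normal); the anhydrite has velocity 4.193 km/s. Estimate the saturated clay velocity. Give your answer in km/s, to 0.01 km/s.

Snell's law: sin 15.9°/V₁ = sin 45.5°/V₂.
V₁ = V₂·sin 15.9°/sin 45.5° = 4.193 × 0.3841 = 1.61 km/s.

1.61 km/s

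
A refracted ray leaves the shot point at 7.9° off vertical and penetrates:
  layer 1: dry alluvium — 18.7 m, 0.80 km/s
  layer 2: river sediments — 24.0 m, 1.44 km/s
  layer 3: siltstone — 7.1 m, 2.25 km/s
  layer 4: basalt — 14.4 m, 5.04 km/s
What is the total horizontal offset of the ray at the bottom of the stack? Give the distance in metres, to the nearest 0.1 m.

p = sin θ₁/V₁ = sin 7.9°/0.80 = 1.7181e-01 s/km is conserved through the stack.
Layer 1: θ = 7.90°; offset = 18.7·tan 7.90° = 2.595 m.
Layer 2: sin θ = p·1.44 = 0.2474 → θ = 14.32°; offset = 24.0·tan 14.32° = 6.128 m.
Layer 3: sin θ = p·2.25 = 0.3866 → θ = 22.74°; offset = 7.1·tan 22.74° = 2.976 m.
Layer 4: sin θ = p·5.04 = 0.8659 → θ = 59.99°; offset = 14.4·tan 59.99° = 24.927 m.
Summing the layer offsets gives 36.626 m.

36.6 m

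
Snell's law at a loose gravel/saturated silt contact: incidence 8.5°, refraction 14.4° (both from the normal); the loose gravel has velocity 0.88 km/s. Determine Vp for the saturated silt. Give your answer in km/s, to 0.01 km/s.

1.48 km/s

sin 8.5° = 0.1478; sin 14.4° = 0.2487.
V₂ = V₁·(sin θ₂/sin θ₁) = 0.88·(0.2487/0.1478) = 1.48 km/s.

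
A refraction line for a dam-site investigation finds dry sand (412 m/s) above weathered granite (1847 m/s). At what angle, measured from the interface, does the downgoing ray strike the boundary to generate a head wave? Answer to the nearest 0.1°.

At critical incidence the refracted ray runs along the interface (θ₂ = 90°), so sin θ_c = V₁/V₂.
θ_c = arcsin(412/1847) = arcsin 0.2231 = 12.89°.
Measured from the interface: 90° − 12.89° = 77.11°.

77.1°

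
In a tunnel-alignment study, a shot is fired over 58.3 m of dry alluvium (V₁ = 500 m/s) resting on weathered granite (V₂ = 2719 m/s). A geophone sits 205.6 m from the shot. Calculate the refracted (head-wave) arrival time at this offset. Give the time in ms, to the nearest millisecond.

θ_c = arcsin(V₁/V₂) = arcsin(500/2719) = 10.60°, cos θ_c = 0.9829.
Intercept time tᵢ = 2h cos θ_c / V₁ = 2·58.3·0.9829/500 = 0.22922 s.
t = x/V₂ + tᵢ = 205.6/2719 + 0.22922 = 0.30484 s.

305 ms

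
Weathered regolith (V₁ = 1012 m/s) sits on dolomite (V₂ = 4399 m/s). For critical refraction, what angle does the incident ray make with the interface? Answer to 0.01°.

76.70°

Critical incidence: sin θ_c = V₁/V₂ = 1012/4399 = 0.2301.
θ_c = arcsin 0.2301 = 13.30°.
Measured from the interface: 90° − 13.30° = 76.70°.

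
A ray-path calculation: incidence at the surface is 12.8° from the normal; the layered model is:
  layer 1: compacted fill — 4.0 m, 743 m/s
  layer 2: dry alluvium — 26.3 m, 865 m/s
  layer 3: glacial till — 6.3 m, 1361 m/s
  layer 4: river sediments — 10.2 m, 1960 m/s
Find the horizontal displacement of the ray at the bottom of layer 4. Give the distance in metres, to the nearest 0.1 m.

18.1 m

p = sin θ₁/V₁ = sin 12.8°/743 = 2.9818e-04 s/m is conserved through the stack.
Layer 1: θ = 12.80°; offset = 4.0·tan 12.80° = 0.909 m.
Layer 2: sin θ = p·865 = 0.2579 → θ = 14.95°; offset = 26.3·tan 14.95° = 7.021 m.
Layer 3: sin θ = p·1361 = 0.4058 → θ = 23.94°; offset = 6.3·tan 23.94° = 2.797 m.
Layer 4: sin θ = p·1960 = 0.5844 → θ = 35.76°; offset = 10.2·tan 35.76° = 7.346 m.
Summing the layer offsets gives 18.074 m.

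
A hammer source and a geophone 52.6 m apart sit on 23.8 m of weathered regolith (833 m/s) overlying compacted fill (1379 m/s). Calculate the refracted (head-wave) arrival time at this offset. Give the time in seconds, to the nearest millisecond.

θ_c = arcsin(V₁/V₂) = arcsin(833/1379) = 37.16°, cos θ_c = 0.7969.
Intercept time tᵢ = 2h cos θ_c / V₁ = 2·23.8·0.7969/833 = 0.04554 s.
t = x/V₂ + tᵢ = 52.6/1379 + 0.04554 = 0.08368 s.

0.084 s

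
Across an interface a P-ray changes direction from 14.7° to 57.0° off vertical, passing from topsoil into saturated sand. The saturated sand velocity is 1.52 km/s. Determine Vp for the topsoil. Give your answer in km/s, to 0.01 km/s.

sin 14.7° = 0.2538; sin 57.0° = 0.8387.
V₁ = V₂·(sin θ₁/sin θ₂) = 1.52·(0.2538/0.8387) = 0.46 km/s.

0.46 km/s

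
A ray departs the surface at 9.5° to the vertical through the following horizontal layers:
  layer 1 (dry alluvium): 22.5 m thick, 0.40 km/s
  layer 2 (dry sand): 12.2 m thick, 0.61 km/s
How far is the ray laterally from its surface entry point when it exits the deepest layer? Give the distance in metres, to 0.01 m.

6.94 m

Ray parameter p = sin 9.5° / 0.40 km/s = 4.1262e-01 s/km.
Layer 1: θ = 9.50°; offset = 22.5·tan 9.50° = 3.7652 m.
Layer 2: sin θ = p·0.61 = 0.2517 → θ = 14.58°; offset = 12.2·tan 14.58° = 3.1729 m.
Total horizontal offset = 6.9381 m.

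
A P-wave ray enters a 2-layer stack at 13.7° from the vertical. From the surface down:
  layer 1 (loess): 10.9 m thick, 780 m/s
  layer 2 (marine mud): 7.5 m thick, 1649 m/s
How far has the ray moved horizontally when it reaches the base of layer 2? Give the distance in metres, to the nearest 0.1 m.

7.0 m

Apply Snell's law at each interface; in layer i the horizontal offset is hᵢ·tan θᵢ.
Layer 1: θ = 13.70°; offset = 10.9·tan 13.70° = 2.657 m.
Layer 2: sin θ = 1649·sin 13.7°/780 = 0.5007, θ = 30.05°; offset = 7.5·tan 30.05° = 4.338 m.
Total horizontal offset = 6.995 m.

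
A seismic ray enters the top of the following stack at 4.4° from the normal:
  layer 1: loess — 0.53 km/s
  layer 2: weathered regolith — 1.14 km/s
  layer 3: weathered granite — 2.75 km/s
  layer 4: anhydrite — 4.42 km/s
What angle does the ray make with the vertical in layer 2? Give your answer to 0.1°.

9.5°

Ray parameter p = sin 4.4° / 0.53 = 1.4475e-01 s/km.
sin θ_2 = p·V_2 = 1.4475e-01 × 1.14 = 0.1650.
θ_2 = arcsin 0.1650 = 9.50°.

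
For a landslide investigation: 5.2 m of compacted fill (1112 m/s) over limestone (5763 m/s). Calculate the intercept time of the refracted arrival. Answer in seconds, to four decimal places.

0.0092 s

tᵢ = 2h·√(V₂²−V₁²)/(V₁V₂).
√(V₂²−V₁²) = √(5763²−1112²) = 5654.7 m/s.
tᵢ = 2·5.2·5654.7/(1112·5763) = 0.00918 s.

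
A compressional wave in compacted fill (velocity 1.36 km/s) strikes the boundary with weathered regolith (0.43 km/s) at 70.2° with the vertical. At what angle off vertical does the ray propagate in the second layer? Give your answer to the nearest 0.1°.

17.3°

Snell's law: sin θ₂ = (V₂/V₁)·sin θ₁ = (0.43/1.36)·sin 70.2° = 0.2975.
θ₂ = arcsin 0.2975 = 17.31° from the normal.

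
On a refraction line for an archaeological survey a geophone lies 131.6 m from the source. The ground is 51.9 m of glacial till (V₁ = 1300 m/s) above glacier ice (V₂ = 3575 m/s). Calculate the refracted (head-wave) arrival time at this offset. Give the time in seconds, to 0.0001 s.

0.1112 s

t = x/V₂ + 2h·√(V₂²−V₁²)/(V₁V₂).
√(V₂²−V₁²) = √(3575²−1300²) = 3330.3 m/s; delay term = 2·51.9·3330.3/(1300·3575) = 0.07438 s.
t = 131.6/3575 + 0.07438 = 0.11119 s.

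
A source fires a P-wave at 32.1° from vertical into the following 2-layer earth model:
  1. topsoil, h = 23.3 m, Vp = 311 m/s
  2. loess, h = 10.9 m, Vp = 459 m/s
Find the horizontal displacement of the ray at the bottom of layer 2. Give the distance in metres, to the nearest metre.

28 m

Apply Snell's law at each interface; in layer i the horizontal offset is hᵢ·tan θᵢ.
Layer 1: θ = 32.10°; offset = 23.3·tan 32.10° = 14.616 m.
Layer 2: sin θ = 459·sin 32.1°/311 = 0.7843, θ = 51.65°; offset = 10.9·tan 51.65° = 13.779 m.
Summing the layer offsets gives 28.395 m.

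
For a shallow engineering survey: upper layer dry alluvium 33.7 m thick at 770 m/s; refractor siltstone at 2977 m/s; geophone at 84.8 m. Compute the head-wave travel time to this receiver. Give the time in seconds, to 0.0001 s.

t = x/V₂ + 2h·√(V₂²−V₁²)/(V₁V₂).
√(V₂²−V₁²) = √(2977²−770²) = 2875.7 m/s; delay term = 2·33.7·2875.7/(770·2977) = 0.08455 s.
t = 84.8/2977 + 0.08455 = 0.11304 s.

0.1130 s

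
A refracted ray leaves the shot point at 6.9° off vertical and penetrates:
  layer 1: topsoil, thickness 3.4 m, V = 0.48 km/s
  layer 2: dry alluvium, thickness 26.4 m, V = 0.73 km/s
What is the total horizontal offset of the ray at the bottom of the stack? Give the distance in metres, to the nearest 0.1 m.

5.3 m

p = sin θ₁/V₁ = sin 6.9°/0.48 = 2.5029e-01 s/km is conserved through the stack.
Layer 1: θ = 6.90°; offset = 3.4·tan 6.90° = 0.411 m.
Layer 2: sin θ = p·0.73 = 0.1827 → θ = 10.53°; offset = 26.4·tan 10.53° = 4.906 m.
Σ offsets = 5.318 m.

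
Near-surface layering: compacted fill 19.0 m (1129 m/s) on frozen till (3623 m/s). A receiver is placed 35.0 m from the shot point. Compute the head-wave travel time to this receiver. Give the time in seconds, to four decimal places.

θ_c = arcsin(V₁/V₂) = arcsin(1129/3623) = 18.16°, cos θ_c = 0.9502.
Intercept time tᵢ = 2h cos θ_c / V₁ = 2·19.0·0.9502/1129 = 0.03198 s.
t = x/V₂ + tᵢ = 35.0/3623 + 0.03198 = 0.04164 s.

0.0416 s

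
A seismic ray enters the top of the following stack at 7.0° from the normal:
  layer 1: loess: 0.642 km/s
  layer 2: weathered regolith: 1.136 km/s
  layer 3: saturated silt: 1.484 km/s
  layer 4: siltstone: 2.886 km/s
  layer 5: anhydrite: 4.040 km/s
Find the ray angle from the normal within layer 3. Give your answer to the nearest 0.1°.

16.4°

Ray parameter p = sin 7.0° / 0.642 = 1.8983e-01 s/km.
sin θ_3 = p·V_3 = 1.8983e-01 × 1.484 = 0.2817.
θ_3 = arcsin 0.2817 = 16.36°.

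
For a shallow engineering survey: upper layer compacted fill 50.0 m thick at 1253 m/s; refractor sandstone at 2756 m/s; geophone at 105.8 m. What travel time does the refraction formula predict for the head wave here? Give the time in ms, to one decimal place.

109.5 ms

t = x/V₂ + 2h·√(V₂²−V₁²)/(V₁V₂).
√(V₂²−V₁²) = √(2756²−1253²) = 2454.7 m/s; delay term = 2·50.0·2454.7/(1253·2756) = 0.07108 s.
t = 105.8/2756 + 0.07108 = 0.10947 s.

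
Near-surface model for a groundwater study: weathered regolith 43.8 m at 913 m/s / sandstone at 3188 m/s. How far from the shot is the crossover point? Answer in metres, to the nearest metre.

118 m

θ_c = arcsin(913/3188) = 16.64°, so cos θ_c = 0.9581 and tᵢ = 2h cos θ_c/V₁ = 0.0919 s.
At crossover x/V₁ = x/V₂ + tᵢ ⇒ x = tᵢ/(1/V₁ − 1/V₂) = 0.09193/(1.0953e-03 − 3.1368e-04) = 117.61 m.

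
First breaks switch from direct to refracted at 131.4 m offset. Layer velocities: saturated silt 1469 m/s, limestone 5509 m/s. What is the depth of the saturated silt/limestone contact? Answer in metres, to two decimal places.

h = (x_cross/2)·√((V₂−V₁)/(V₂+V₁)).
(V₂−V₁)/(V₂+V₁) = (5509−1469)/(5509+1469) = 0.5790; √ = 0.7609.
h = (131.4/2)·0.7609 = 49.99 m.

49.99 m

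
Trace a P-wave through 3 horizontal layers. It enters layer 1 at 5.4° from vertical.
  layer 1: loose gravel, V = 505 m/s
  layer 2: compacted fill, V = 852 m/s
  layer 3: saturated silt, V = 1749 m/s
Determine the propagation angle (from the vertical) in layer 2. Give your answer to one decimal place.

9.1°

Snell's law across each interface conserves sin θ / V, so sin θ_2 = V_2·sin θ₁/V₁.
sin θ_2 = 852 × sin 5.4° / 505 = 0.1588.
θ_2 = 9.14° from the vertical.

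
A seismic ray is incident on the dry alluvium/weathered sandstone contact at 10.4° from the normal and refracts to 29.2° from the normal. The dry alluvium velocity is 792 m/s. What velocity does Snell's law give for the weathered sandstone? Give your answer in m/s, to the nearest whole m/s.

sin 10.4° = 0.1805; sin 29.2° = 0.4879.
V₂ = V₁·(sin θ₂/sin θ₁) = 792·(0.4879/0.1805) = 2140.41 m/s.

2140 m/s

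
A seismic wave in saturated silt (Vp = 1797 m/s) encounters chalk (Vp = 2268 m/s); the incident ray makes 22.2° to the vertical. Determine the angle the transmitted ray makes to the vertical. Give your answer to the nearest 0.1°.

sin θ₁/V₁ = sin θ₂/V₂ ⇒ sin θ₂ = 2268·sin 22.2°/1797 = 2268·0.3778/1797 = 0.4769.
θ₂ = sin⁻¹(0.4769) = 28.48° (from vertical).

28.5°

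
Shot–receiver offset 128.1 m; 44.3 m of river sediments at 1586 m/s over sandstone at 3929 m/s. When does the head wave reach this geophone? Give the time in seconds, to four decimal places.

t = x/V₂ + 2h·√(V₂²−V₁²)/(V₁V₂).
√(V₂²−V₁²) = √(3929²−1586²) = 3594.7 m/s; delay term = 2·44.3·3594.7/(1586·3929) = 0.05111 s.
t = 128.1/3929 + 0.05111 = 0.08371 s.

0.0837 s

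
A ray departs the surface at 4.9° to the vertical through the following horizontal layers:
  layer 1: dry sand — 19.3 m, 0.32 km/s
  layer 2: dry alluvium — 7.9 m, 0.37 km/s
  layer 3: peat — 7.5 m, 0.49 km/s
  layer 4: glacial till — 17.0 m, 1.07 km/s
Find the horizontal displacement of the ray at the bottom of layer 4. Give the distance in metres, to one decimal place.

8.5 m

Apply Snell's law at each interface; in layer i the horizontal offset is hᵢ·tan θᵢ.
Layer 1: θ = 4.90°; offset = 19.3·tan 4.90° = 1.655 m.
Layer 2: sin θ = 0.37·sin 4.9°/0.32 = 0.0988, θ = 5.67°; offset = 7.9·tan 5.67° = 0.784 m.
Layer 3: sin θ = 0.49·sin 4.9°/0.32 = 0.1308, θ = 7.52°; offset = 7.5·tan 7.52° = 0.989 m.
Layer 4: sin θ = 1.07·sin 4.9°/0.32 = 0.2856, θ = 16.60°; offset = 17.0·tan 16.60° = 5.066 m.
Total horizontal offset = 8.495 m.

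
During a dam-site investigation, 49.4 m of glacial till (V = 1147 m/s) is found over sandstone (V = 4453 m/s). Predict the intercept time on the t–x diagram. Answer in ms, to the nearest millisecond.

83 ms

θ_c = arcsin(V₁/V₂) = arcsin(1147/4453) = 14.93°; cos θ_c = 0.9663.
tᵢ = 2h·cos θ_c / V₁ = 2·49.4·0.9663 / 1147 = 0.08323 s.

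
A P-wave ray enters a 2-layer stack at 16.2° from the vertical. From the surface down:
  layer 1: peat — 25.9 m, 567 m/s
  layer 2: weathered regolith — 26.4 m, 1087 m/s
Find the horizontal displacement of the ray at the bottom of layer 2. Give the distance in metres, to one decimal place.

24.2 m

Ray parameter p = sin 16.2° / 567 m/s = 4.9205e-04 s/m.
Layer 1: θ = 16.20°; offset = 25.9·tan 16.20° = 7.525 m.
Layer 2: sin θ = p·1087 = 0.5349 → θ = 32.33°; offset = 26.4·tan 32.33° = 16.711 m.
Summing the layer offsets gives 24.236 m.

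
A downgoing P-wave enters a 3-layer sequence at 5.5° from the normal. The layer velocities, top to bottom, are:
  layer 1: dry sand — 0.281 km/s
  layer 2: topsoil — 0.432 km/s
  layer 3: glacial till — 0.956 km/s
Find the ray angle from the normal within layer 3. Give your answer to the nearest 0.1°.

Snell's law across each interface conserves sin θ / V, so sin θ_3 = V_3·sin θ₁/V₁.
sin θ_3 = 0.956 × sin 5.5° / 0.281 = 0.3261.
θ_3 = arcsin 0.3261 = 19.03°.

19.0°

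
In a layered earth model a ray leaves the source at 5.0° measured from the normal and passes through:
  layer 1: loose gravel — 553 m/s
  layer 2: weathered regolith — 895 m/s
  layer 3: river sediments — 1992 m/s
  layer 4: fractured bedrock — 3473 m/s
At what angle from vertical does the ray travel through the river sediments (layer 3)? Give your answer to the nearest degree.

18°

Ray parameter p = sin 5.0° / 553 = 1.5761e-04 s/m.
sin θ_3 = p·V_3 = 1.5761e-04 × 1992 = 0.3139.
θ_3 = arcsin 0.3139 = 18.30°.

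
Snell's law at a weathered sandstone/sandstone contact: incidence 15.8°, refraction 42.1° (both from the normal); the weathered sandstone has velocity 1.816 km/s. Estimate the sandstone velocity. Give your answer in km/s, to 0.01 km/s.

4.47 km/s

sin 15.8° = 0.2723; sin 42.1° = 0.6704.
V₂ = V₁·(sin θ₂/sin θ₁) = 1.816·(0.6704/0.2723) = 4.47 km/s.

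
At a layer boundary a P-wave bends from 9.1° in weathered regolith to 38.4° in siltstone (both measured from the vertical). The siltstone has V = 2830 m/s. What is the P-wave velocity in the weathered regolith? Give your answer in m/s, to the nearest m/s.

721 m/s

sin 9.1° = 0.1582; sin 38.4° = 0.6211.
V₁ = V₂·(sin θ₁/sin θ₂) = 2830·(0.1582/0.6211) = 720.58 m/s.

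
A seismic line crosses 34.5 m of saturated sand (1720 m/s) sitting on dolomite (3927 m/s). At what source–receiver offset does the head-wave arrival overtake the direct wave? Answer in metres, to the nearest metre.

110 m

θ_c = arcsin(1720/3927) = 25.98°, so cos θ_c = 0.8990 and tᵢ = 2h cos θ_c/V₁ = 0.0361 s.
At crossover x/V₁ = x/V₂ + tᵢ ⇒ x = tᵢ/(1/V₁ − 1/V₂) = 0.03606/(5.8140e-04 − 2.5465e-04) = 110.37 m.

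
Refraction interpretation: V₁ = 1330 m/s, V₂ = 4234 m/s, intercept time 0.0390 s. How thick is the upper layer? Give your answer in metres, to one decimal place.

h = tᵢ·V₁·V₂ / (2·√(V₂²−V₁²)).
√(V₂²−V₁²) = √(4234² − 1330²) = 4019.7 m/s.
h = 0.039 s × 1330 × 4234 / (2 × 4019.7) = 27.32 m.

27.3 m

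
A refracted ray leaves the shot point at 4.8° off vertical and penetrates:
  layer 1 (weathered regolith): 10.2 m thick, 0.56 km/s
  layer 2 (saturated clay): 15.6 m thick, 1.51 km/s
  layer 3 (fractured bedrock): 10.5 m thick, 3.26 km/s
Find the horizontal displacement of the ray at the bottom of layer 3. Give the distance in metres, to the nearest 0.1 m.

10.3 m

Apply Snell's law at each interface; in layer i the horizontal offset is hᵢ·tan θᵢ.
Layer 1: θ = 4.80°; offset = 10.2·tan 4.80° = 0.857 m.
Layer 2: sin θ = 1.51·sin 4.8°/0.56 = 0.2256, θ = 13.04°; offset = 15.6·tan 13.04° = 3.613 m.
Layer 3: sin θ = 3.26·sin 4.8°/0.56 = 0.4871, θ = 29.15°; offset = 10.5·tan 29.15° = 5.857 m.
Σ offsets = 10.326 m.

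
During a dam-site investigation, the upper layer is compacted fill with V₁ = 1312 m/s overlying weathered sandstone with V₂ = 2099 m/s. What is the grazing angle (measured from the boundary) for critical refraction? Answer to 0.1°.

At critical incidence the refracted ray runs along the interface (θ₂ = 90°), so sin θ_c = V₁/V₂.
θ_c = arcsin(1312/2099) = arcsin 0.6251 = 38.69°.
Measured from the interface: 90° − 38.69° = 51.31°.

51.3°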